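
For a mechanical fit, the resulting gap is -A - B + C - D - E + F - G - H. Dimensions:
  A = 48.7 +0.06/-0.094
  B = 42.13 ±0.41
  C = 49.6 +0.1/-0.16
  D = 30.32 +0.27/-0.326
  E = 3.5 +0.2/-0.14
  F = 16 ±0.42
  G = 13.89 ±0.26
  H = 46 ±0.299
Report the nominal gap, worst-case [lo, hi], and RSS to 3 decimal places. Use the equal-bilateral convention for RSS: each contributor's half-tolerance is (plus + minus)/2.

Stack each dimension's contribution:
  -A: nom -48.700 → Σnom=-48.700; wc +0.094/-0.060 → slack +0.094/-0.060; half-tol=0.077, Σhalf²=0.005929
  -B: nom -42.130 → Σnom=-90.830; wc +0.410/-0.410 → slack +0.504/-0.470; half-tol=0.410, Σhalf²=0.174029
  +C: nom +49.600 → Σnom=-41.230; wc +0.100/-0.160 → slack +0.604/-0.630; half-tol=0.130, Σhalf²=0.190929
  -D: nom -30.320 → Σnom=-71.550; wc +0.326/-0.270 → slack +0.930/-0.900; half-tol=0.298, Σhalf²=0.279733
  -E: nom -3.500 → Σnom=-75.050; wc +0.140/-0.200 → slack +1.070/-1.100; half-tol=0.170, Σhalf²=0.308633
  +F: nom +16.000 → Σnom=-59.050; wc +0.420/-0.420 → slack +1.490/-1.520; half-tol=0.420, Σhalf²=0.485033
  -G: nom -13.890 → Σnom=-72.940; wc +0.260/-0.260 → slack +1.750/-1.780; half-tol=0.260, Σhalf²=0.552633
  -H: nom -46.000 → Σnom=-118.940; wc +0.299/-0.299 → slack +2.049/-2.079; half-tol=0.299, Σhalf²=0.642034
Nominal = -118.940. Worst-case = [-118.940 - 2.079, -118.940 + 2.049] = [-121.019, -116.891]. RSS = √0.642034 = 0.801.

nominal=-118.940 wc=[-121.019,-116.891] rss=0.801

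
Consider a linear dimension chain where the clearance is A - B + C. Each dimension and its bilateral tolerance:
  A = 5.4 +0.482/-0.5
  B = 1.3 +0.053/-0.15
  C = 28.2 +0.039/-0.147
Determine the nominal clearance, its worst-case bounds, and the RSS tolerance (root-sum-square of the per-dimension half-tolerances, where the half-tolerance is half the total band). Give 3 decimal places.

Stack each dimension's contribution:
  +A: nom +5.400 → Σnom=5.400; wc +0.482/-0.500 → slack +0.482/-0.500; half-tol=0.491, Σhalf²=0.241081
  -B: nom -1.300 → Σnom=4.100; wc +0.150/-0.053 → slack +0.632/-0.553; half-tol=0.101, Σhalf²=0.251383
  +C: nom +28.200 → Σnom=32.300; wc +0.039/-0.147 → slack +0.671/-0.700; half-tol=0.093, Σhalf²=0.260032
Nominal = 32.300. Worst-case = [32.300 - 0.700, 32.300 + 0.671] = [31.600, 32.971]. RSS = √0.260032 = 0.510.

nominal=32.300 wc=[31.600,32.971] rss=0.510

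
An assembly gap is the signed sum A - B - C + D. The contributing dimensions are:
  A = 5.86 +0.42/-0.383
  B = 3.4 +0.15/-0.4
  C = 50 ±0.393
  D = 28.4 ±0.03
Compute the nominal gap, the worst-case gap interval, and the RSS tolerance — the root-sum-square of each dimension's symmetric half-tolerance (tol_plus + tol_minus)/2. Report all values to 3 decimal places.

nominal=-19.140 wc=[-20.096,-17.897] rss=0.626

Stack each dimension's contribution:
  +A: nom +5.860 → Σnom=5.860; wc +0.420/-0.383 → slack +0.420/-0.383; half-tol=0.401, Σhalf²=0.161202
  -B: nom -3.400 → Σnom=2.460; wc +0.400/-0.150 → slack +0.820/-0.533; half-tol=0.275, Σhalf²=0.236827
  -C: nom -50.000 → Σnom=-47.540; wc +0.393/-0.393 → slack +1.213/-0.926; half-tol=0.393, Σhalf²=0.391276
  +D: nom +28.400 → Σnom=-19.140; wc +0.030/-0.030 → slack +1.243/-0.956; half-tol=0.030, Σhalf²=0.392176
Nominal = -19.140. Worst-case = [-19.140 - 0.956, -19.140 + 1.243] = [-20.096, -17.897]. RSS = √0.392176 = 0.626.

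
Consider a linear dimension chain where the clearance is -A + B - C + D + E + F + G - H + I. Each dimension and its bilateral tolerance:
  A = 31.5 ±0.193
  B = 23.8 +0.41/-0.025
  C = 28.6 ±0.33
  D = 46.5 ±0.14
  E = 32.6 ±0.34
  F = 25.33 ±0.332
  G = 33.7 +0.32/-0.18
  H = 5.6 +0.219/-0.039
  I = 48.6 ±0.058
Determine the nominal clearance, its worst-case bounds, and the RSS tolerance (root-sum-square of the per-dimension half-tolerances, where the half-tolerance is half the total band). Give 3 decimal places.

Stack each dimension's contribution:
  -A: nom -31.500 → Σnom=-31.500; wc +0.193/-0.193 → slack +0.193/-0.193; half-tol=0.193, Σhalf²=0.037249
  +B: nom +23.800 → Σnom=-7.700; wc +0.410/-0.025 → slack +0.603/-0.218; half-tol=0.217, Σhalf²=0.084555
  -C: nom -28.600 → Σnom=-36.300; wc +0.330/-0.330 → slack +0.933/-0.548; half-tol=0.330, Σhalf²=0.193455
  +D: nom +46.500 → Σnom=10.200; wc +0.140/-0.140 → slack +1.073/-0.688; half-tol=0.140, Σhalf²=0.213055
  +E: nom +32.600 → Σnom=42.800; wc +0.340/-0.340 → slack +1.413/-1.028; half-tol=0.340, Σhalf²=0.328655
  +F: nom +25.330 → Σnom=68.130; wc +0.332/-0.332 → slack +1.745/-1.360; half-tol=0.332, Σhalf²=0.438879
  +G: nom +33.700 → Σnom=101.830; wc +0.320/-0.180 → slack +2.065/-1.540; half-tol=0.250, Σhalf²=0.501379
  -H: nom -5.600 → Σnom=96.230; wc +0.039/-0.219 → slack +2.104/-1.759; half-tol=0.129, Σhalf²=0.518020
  +I: nom +48.600 → Σnom=144.830; wc +0.058/-0.058 → slack +2.162/-1.817; half-tol=0.058, Σhalf²=0.521384
Nominal = 144.830. Worst-case = [144.830 - 1.817, 144.830 + 2.162] = [143.013, 146.992]. RSS = √0.521384 = 0.722.

nominal=144.830 wc=[143.013,146.992] rss=0.722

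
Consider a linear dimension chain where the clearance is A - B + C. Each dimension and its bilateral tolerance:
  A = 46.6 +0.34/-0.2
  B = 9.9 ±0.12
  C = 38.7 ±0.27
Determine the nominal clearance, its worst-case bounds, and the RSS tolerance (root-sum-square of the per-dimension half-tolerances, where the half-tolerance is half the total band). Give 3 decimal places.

Stack each dimension's contribution:
  +A: nom +46.600 → Σnom=46.600; wc +0.340/-0.200 → slack +0.340/-0.200; half-tol=0.270, Σhalf²=0.072900
  -B: nom -9.900 → Σnom=36.700; wc +0.120/-0.120 → slack +0.460/-0.320; half-tol=0.120, Σhalf²=0.087300
  +C: nom +38.700 → Σnom=75.400; wc +0.270/-0.270 → slack +0.730/-0.590; half-tol=0.270, Σhalf²=0.160200
Nominal = 75.400. Worst-case = [75.400 - 0.590, 75.400 + 0.730] = [74.810, 76.130]. RSS = √0.160200 = 0.400.

nominal=75.400 wc=[74.810,76.130] rss=0.400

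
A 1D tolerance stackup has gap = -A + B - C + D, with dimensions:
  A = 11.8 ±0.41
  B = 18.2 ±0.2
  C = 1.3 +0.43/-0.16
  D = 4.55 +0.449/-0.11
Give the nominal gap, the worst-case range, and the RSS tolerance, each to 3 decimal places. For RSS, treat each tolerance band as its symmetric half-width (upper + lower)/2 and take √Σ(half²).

nominal=9.650 wc=[8.500,10.869] rss=0.611

Stack each dimension's contribution:
  -A: nom -11.800 → Σnom=-11.800; wc +0.410/-0.410 → slack +0.410/-0.410; half-tol=0.410, Σhalf²=0.168100
  +B: nom +18.200 → Σnom=6.400; wc +0.200/-0.200 → slack +0.610/-0.610; half-tol=0.200, Σhalf²=0.208100
  -C: nom -1.300 → Σnom=5.100; wc +0.160/-0.430 → slack +0.770/-1.040; half-tol=0.295, Σhalf²=0.295125
  +D: nom +4.550 → Σnom=9.650; wc +0.449/-0.110 → slack +1.219/-1.150; half-tol=0.280, Σhalf²=0.373245
Nominal = 9.650. Worst-case = [9.650 - 1.150, 9.650 + 1.219] = [8.500, 10.869]. RSS = √0.373245 = 0.611.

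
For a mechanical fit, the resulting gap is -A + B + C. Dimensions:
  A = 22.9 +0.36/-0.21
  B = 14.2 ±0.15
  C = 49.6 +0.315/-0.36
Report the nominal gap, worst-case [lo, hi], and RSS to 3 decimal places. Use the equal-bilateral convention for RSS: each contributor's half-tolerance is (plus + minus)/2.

Stack each dimension's contribution:
  -A: nom -22.900 → Σnom=-22.900; wc +0.210/-0.360 → slack +0.210/-0.360; half-tol=0.285, Σhalf²=0.081225
  +B: nom +14.200 → Σnom=-8.700; wc +0.150/-0.150 → slack +0.360/-0.510; half-tol=0.150, Σhalf²=0.103725
  +C: nom +49.600 → Σnom=40.900; wc +0.315/-0.360 → slack +0.675/-0.870; half-tol=0.338, Σhalf²=0.217631
Nominal = 40.900. Worst-case = [40.900 - 0.870, 40.900 + 0.675] = [40.030, 41.575]. RSS = √0.217631 = 0.467.

nominal=40.900 wc=[40.030,41.575] rss=0.467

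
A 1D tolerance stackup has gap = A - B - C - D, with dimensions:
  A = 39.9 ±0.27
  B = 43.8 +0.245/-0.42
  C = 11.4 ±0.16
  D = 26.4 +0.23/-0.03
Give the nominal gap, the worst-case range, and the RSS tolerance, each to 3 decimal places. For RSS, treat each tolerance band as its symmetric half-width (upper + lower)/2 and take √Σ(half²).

Stack each dimension's contribution:
  +A: nom +39.900 → Σnom=39.900; wc +0.270/-0.270 → slack +0.270/-0.270; half-tol=0.270, Σhalf²=0.072900
  -B: nom -43.800 → Σnom=-3.900; wc +0.420/-0.245 → slack +0.690/-0.515; half-tol=0.333, Σhalf²=0.183456
  -C: nom -11.400 → Σnom=-15.300; wc +0.160/-0.160 → slack +0.850/-0.675; half-tol=0.160, Σhalf²=0.209056
  -D: nom -26.400 → Σnom=-41.700; wc +0.030/-0.230 → slack +0.880/-0.905; half-tol=0.130, Σhalf²=0.225956
Nominal = -41.700. Worst-case = [-41.700 - 0.905, -41.700 + 0.880] = [-42.605, -40.820]. RSS = √0.225956 = 0.475.

nominal=-41.700 wc=[-42.605,-40.820] rss=0.475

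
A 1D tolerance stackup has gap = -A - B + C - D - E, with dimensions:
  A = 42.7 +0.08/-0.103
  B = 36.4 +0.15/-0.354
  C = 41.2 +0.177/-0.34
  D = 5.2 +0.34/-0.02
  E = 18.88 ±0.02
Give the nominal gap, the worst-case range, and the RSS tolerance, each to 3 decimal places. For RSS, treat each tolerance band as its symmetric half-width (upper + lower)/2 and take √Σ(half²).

Stack each dimension's contribution:
  -A: nom -42.700 → Σnom=-42.700; wc +0.103/-0.080 → slack +0.103/-0.080; half-tol=0.091, Σhalf²=0.008372
  -B: nom -36.400 → Σnom=-79.100; wc +0.354/-0.150 → slack +0.457/-0.230; half-tol=0.252, Σhalf²=0.071876
  +C: nom +41.200 → Σnom=-37.900; wc +0.177/-0.340 → slack +0.634/-0.570; half-tol=0.259, Σhalf²=0.138699
  -D: nom -5.200 → Σnom=-43.100; wc +0.020/-0.340 → slack +0.654/-0.910; half-tol=0.180, Σhalf²=0.171099
  -E: nom -18.880 → Σnom=-61.980; wc +0.020/-0.020 → slack +0.674/-0.930; half-tol=0.020, Σhalf²=0.171499
Nominal = -61.980. Worst-case = [-61.980 - 0.930, -61.980 + 0.674] = [-62.910, -61.306]. RSS = √0.171499 = 0.414.

nominal=-61.980 wc=[-62.910,-61.306] rss=0.414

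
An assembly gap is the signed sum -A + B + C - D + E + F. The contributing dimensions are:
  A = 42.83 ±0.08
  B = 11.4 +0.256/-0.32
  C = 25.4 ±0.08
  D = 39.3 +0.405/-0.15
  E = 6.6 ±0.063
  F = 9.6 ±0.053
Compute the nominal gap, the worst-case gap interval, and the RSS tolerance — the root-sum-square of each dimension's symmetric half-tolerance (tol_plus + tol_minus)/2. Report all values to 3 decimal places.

Stack each dimension's contribution:
  -A: nom -42.830 → Σnom=-42.830; wc +0.080/-0.080 → slack +0.080/-0.080; half-tol=0.080, Σhalf²=0.006400
  +B: nom +11.400 → Σnom=-31.430; wc +0.256/-0.320 → slack +0.336/-0.400; half-tol=0.288, Σhalf²=0.089344
  +C: nom +25.400 → Σnom=-6.030; wc +0.080/-0.080 → slack +0.416/-0.480; half-tol=0.080, Σhalf²=0.095744
  -D: nom -39.300 → Σnom=-45.330; wc +0.150/-0.405 → slack +0.566/-0.885; half-tol=0.278, Σhalf²=0.172750
  +E: nom +6.600 → Σnom=-38.730; wc +0.063/-0.063 → slack +0.629/-0.948; half-tol=0.063, Σhalf²=0.176719
  +F: nom +9.600 → Σnom=-29.130; wc +0.053/-0.053 → slack +0.682/-1.001; half-tol=0.053, Σhalf²=0.179528
Nominal = -29.130. Worst-case = [-29.130 - 1.001, -29.130 + 0.682] = [-30.131, -28.448]. RSS = √0.179528 = 0.424.

nominal=-29.130 wc=[-30.131,-28.448] rss=0.424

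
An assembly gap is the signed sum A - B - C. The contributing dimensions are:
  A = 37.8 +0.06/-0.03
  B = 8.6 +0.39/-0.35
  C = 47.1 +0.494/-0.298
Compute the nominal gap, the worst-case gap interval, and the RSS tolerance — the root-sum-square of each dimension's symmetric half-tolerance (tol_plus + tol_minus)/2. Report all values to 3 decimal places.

Stack each dimension's contribution:
  +A: nom +37.800 → Σnom=37.800; wc +0.060/-0.030 → slack +0.060/-0.030; half-tol=0.045, Σhalf²=0.002025
  -B: nom -8.600 → Σnom=29.200; wc +0.350/-0.390 → slack +0.410/-0.420; half-tol=0.370, Σhalf²=0.138925
  -C: nom -47.100 → Σnom=-17.900; wc +0.298/-0.494 → slack +0.708/-0.914; half-tol=0.396, Σhalf²=0.295741
Nominal = -17.900. Worst-case = [-17.900 - 0.914, -17.900 + 0.708] = [-18.814, -17.192]. RSS = √0.295741 = 0.544.

nominal=-17.900 wc=[-18.814,-17.192] rss=0.544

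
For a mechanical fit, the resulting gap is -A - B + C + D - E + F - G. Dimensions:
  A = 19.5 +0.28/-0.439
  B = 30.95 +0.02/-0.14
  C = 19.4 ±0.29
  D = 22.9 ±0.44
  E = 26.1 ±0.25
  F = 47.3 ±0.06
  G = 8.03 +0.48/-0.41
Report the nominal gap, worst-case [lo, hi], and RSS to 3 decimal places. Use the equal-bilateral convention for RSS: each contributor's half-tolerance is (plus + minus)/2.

Stack each dimension's contribution:
  -A: nom -19.500 → Σnom=-19.500; wc +0.439/-0.280 → slack +0.439/-0.280; half-tol=0.360, Σhalf²=0.129240
  -B: nom -30.950 → Σnom=-50.450; wc +0.140/-0.020 → slack +0.579/-0.300; half-tol=0.080, Σhalf²=0.135640
  +C: nom +19.400 → Σnom=-31.050; wc +0.290/-0.290 → slack +0.869/-0.590; half-tol=0.290, Σhalf²=0.219740
  +D: nom +22.900 → Σnom=-8.150; wc +0.440/-0.440 → slack +1.309/-1.030; half-tol=0.440, Σhalf²=0.413340
  -E: nom -26.100 → Σnom=-34.250; wc +0.250/-0.250 → slack +1.559/-1.280; half-tol=0.250, Σhalf²=0.475840
  +F: nom +47.300 → Σnom=13.050; wc +0.060/-0.060 → slack +1.619/-1.340; half-tol=0.060, Σhalf²=0.479440
  -G: nom -8.030 → Σnom=5.020; wc +0.410/-0.480 → slack +2.029/-1.820; half-tol=0.445, Σhalf²=0.677465
Nominal = 5.020. Worst-case = [5.020 - 1.820, 5.020 + 2.029] = [3.200, 7.049]. RSS = √0.677465 = 0.823.

nominal=5.020 wc=[3.200,7.049] rss=0.823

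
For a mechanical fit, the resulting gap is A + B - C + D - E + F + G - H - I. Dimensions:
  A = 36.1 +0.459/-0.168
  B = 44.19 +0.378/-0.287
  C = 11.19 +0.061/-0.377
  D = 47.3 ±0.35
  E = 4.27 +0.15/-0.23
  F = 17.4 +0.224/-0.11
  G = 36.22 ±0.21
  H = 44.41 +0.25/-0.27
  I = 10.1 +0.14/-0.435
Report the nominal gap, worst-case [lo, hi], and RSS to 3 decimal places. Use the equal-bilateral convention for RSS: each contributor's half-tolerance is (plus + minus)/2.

Stack each dimension's contribution:
  +A: nom +36.100 → Σnom=36.100; wc +0.459/-0.168 → slack +0.459/-0.168; half-tol=0.314, Σhalf²=0.098282
  +B: nom +44.190 → Σnom=80.290; wc +0.378/-0.287 → slack +0.837/-0.455; half-tol=0.333, Σhalf²=0.208839
  -C: nom -11.190 → Σnom=69.100; wc +0.377/-0.061 → slack +1.214/-0.516; half-tol=0.219, Σhalf²=0.256800
  +D: nom +47.300 → Σnom=116.400; wc +0.350/-0.350 → slack +1.564/-0.866; half-tol=0.350, Σhalf²=0.379300
  -E: nom -4.270 → Σnom=112.130; wc +0.230/-0.150 → slack +1.794/-1.016; half-tol=0.190, Σhalf²=0.415400
  +F: nom +17.400 → Σnom=129.530; wc +0.224/-0.110 → slack +2.018/-1.126; half-tol=0.167, Σhalf²=0.443289
  +G: nom +36.220 → Σnom=165.750; wc +0.210/-0.210 → slack +2.228/-1.336; half-tol=0.210, Σhalf²=0.487389
  -H: nom -44.410 → Σnom=121.340; wc +0.270/-0.250 → slack +2.498/-1.586; half-tol=0.260, Σhalf²=0.554988
  -I: nom -10.100 → Σnom=111.240; wc +0.435/-0.140 → slack +2.933/-1.726; half-tol=0.287, Σhalf²=0.637645
Nominal = 111.240. Worst-case = [111.240 - 1.726, 111.240 + 2.933] = [109.514, 114.173]. RSS = √0.637645 = 0.799.

nominal=111.240 wc=[109.514,114.173] rss=0.799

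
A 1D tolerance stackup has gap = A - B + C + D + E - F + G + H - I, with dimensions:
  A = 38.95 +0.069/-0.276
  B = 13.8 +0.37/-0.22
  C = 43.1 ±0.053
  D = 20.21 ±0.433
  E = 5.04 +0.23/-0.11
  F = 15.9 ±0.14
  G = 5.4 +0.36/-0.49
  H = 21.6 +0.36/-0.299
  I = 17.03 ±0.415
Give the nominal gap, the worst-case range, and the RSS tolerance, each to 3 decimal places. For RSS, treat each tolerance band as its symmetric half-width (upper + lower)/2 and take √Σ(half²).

nominal=87.570 wc=[84.984,89.850] rss=0.904

Stack each dimension's contribution:
  +A: nom +38.950 → Σnom=38.950; wc +0.069/-0.276 → slack +0.069/-0.276; half-tol=0.173, Σhalf²=0.029756
  -B: nom -13.800 → Σnom=25.150; wc +0.220/-0.370 → slack +0.289/-0.646; half-tol=0.295, Σhalf²=0.116781
  +C: nom +43.100 → Σnom=68.250; wc +0.053/-0.053 → slack +0.342/-0.699; half-tol=0.053, Σhalf²=0.119590
  +D: nom +20.210 → Σnom=88.460; wc +0.433/-0.433 → slack +0.775/-1.132; half-tol=0.433, Σhalf²=0.307079
  +E: nom +5.040 → Σnom=93.500; wc +0.230/-0.110 → slack +1.005/-1.242; half-tol=0.170, Σhalf²=0.335979
  -F: nom -15.900 → Σnom=77.600; wc +0.140/-0.140 → slack +1.145/-1.382; half-tol=0.140, Σhalf²=0.355579
  +G: nom +5.400 → Σnom=83.000; wc +0.360/-0.490 → slack +1.505/-1.872; half-tol=0.425, Σhalf²=0.536204
  +H: nom +21.600 → Σnom=104.600; wc +0.360/-0.299 → slack +1.865/-2.171; half-tol=0.330, Σhalf²=0.644774
  -I: nom -17.030 → Σnom=87.570; wc +0.415/-0.415 → slack +2.280/-2.586; half-tol=0.415, Σhalf²=0.816999
Nominal = 87.570. Worst-case = [87.570 - 2.586, 87.570 + 2.280] = [84.984, 89.850]. RSS = √0.816999 = 0.904.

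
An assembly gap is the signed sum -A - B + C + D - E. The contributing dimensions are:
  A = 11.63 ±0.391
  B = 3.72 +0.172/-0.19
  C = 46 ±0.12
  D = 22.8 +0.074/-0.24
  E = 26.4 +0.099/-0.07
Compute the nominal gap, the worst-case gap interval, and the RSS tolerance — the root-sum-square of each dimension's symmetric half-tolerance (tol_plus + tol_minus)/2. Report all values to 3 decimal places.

Stack each dimension's contribution:
  -A: nom -11.630 → Σnom=-11.630; wc +0.391/-0.391 → slack +0.391/-0.391; half-tol=0.391, Σhalf²=0.152881
  -B: nom -3.720 → Σnom=-15.350; wc +0.190/-0.172 → slack +0.581/-0.563; half-tol=0.181, Σhalf²=0.185642
  +C: nom +46.000 → Σnom=30.650; wc +0.120/-0.120 → slack +0.701/-0.683; half-tol=0.120, Σhalf²=0.200042
  +D: nom +22.800 → Σnom=53.450; wc +0.074/-0.240 → slack +0.775/-0.923; half-tol=0.157, Σhalf²=0.224691
  -E: nom -26.400 → Σnom=27.050; wc +0.070/-0.099 → slack +0.845/-1.022; half-tol=0.085, Σhalf²=0.231831
Nominal = 27.050. Worst-case = [27.050 - 1.022, 27.050 + 0.845] = [26.028, 27.895]. RSS = √0.231831 = 0.481.

nominal=27.050 wc=[26.028,27.895] rss=0.481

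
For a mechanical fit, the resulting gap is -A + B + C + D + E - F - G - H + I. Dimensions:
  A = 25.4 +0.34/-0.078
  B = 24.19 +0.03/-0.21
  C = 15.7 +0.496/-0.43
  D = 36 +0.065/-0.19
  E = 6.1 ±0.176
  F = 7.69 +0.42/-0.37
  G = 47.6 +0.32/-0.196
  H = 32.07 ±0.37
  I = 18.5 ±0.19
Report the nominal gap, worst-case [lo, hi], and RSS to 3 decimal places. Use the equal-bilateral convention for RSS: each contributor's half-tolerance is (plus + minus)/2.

nominal=-12.270 wc=[-14.916,-10.299] rss=0.846

Stack each dimension's contribution:
  -A: nom -25.400 → Σnom=-25.400; wc +0.078/-0.340 → slack +0.078/-0.340; half-tol=0.209, Σhalf²=0.043681
  +B: nom +24.190 → Σnom=-1.210; wc +0.030/-0.210 → slack +0.108/-0.550; half-tol=0.120, Σhalf²=0.058081
  +C: nom +15.700 → Σnom=14.490; wc +0.496/-0.430 → slack +0.604/-0.980; half-tol=0.463, Σhalf²=0.272450
  +D: nom +36.000 → Σnom=50.490; wc +0.065/-0.190 → slack +0.669/-1.170; half-tol=0.128, Σhalf²=0.288706
  +E: nom +6.100 → Σnom=56.590; wc +0.176/-0.176 → slack +0.845/-1.346; half-tol=0.176, Σhalf²=0.319682
  -F: nom -7.690 → Σnom=48.900; wc +0.370/-0.420 → slack +1.215/-1.766; half-tol=0.395, Σhalf²=0.475707
  -G: nom -47.600 → Σnom=1.300; wc +0.196/-0.320 → slack +1.411/-2.086; half-tol=0.258, Σhalf²=0.542271
  -H: nom -32.070 → Σnom=-30.770; wc +0.370/-0.370 → slack +1.781/-2.456; half-tol=0.370, Σhalf²=0.679171
  +I: nom +18.500 → Σnom=-12.270; wc +0.190/-0.190 → slack +1.971/-2.646; half-tol=0.190, Σhalf²=0.715271
Nominal = -12.270. Worst-case = [-12.270 - 2.646, -12.270 + 1.971] = [-14.916, -10.299]. RSS = √0.715271 = 0.846.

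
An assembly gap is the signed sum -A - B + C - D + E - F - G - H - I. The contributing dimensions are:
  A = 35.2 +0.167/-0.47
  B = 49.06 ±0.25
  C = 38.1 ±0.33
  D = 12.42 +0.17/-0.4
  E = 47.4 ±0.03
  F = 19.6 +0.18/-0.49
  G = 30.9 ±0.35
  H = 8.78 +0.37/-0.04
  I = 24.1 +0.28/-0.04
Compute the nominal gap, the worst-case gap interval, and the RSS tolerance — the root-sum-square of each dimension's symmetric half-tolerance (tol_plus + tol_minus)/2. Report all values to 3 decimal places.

nominal=-94.560 wc=[-96.687,-92.160] rss=0.811

Stack each dimension's contribution:
  -A: nom -35.200 → Σnom=-35.200; wc +0.470/-0.167 → slack +0.470/-0.167; half-tol=0.319, Σhalf²=0.101442
  -B: nom -49.060 → Σnom=-84.260; wc +0.250/-0.250 → slack +0.720/-0.417; half-tol=0.250, Σhalf²=0.163942
  +C: nom +38.100 → Σnom=-46.160; wc +0.330/-0.330 → slack +1.050/-0.747; half-tol=0.330, Σhalf²=0.272842
  -D: nom -12.420 → Σnom=-58.580; wc +0.400/-0.170 → slack +1.450/-0.917; half-tol=0.285, Σhalf²=0.354067
  +E: nom +47.400 → Σnom=-11.180; wc +0.030/-0.030 → slack +1.480/-0.947; half-tol=0.030, Σhalf²=0.354967
  -F: nom -19.600 → Σnom=-30.780; wc +0.490/-0.180 → slack +1.970/-1.127; half-tol=0.335, Σhalf²=0.467192
  -G: nom -30.900 → Σnom=-61.680; wc +0.350/-0.350 → slack +2.320/-1.477; half-tol=0.350, Σhalf²=0.589692
  -H: nom -8.780 → Σnom=-70.460; wc +0.040/-0.370 → slack +2.360/-1.847; half-tol=0.205, Σhalf²=0.631717
  -I: nom -24.100 → Σnom=-94.560; wc +0.040/-0.280 → slack +2.400/-2.127; half-tol=0.160, Σhalf²=0.657317
Nominal = -94.560. Worst-case = [-94.560 - 2.127, -94.560 + 2.400] = [-96.687, -92.160]. RSS = √0.657317 = 0.811.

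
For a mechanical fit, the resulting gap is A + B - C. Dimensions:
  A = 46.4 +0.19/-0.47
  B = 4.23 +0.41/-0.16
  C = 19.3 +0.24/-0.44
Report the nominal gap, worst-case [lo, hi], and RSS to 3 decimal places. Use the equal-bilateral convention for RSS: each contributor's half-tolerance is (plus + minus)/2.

Stack each dimension's contribution:
  +A: nom +46.400 → Σnom=46.400; wc +0.190/-0.470 → slack +0.190/-0.470; half-tol=0.330, Σhalf²=0.108900
  +B: nom +4.230 → Σnom=50.630; wc +0.410/-0.160 → slack +0.600/-0.630; half-tol=0.285, Σhalf²=0.190125
  -C: nom -19.300 → Σnom=31.330; wc +0.440/-0.240 → slack +1.040/-0.870; half-tol=0.340, Σhalf²=0.305725
Nominal = 31.330. Worst-case = [31.330 - 0.870, 31.330 + 1.040] = [30.460, 32.370]. RSS = √0.305725 = 0.553.

nominal=31.330 wc=[30.460,32.370] rss=0.553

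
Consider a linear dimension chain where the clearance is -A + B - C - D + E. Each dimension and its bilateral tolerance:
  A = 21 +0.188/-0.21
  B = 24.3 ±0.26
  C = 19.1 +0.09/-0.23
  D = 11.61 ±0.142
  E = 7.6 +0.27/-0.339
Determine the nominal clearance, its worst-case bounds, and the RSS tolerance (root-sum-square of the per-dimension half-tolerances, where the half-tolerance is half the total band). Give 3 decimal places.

Stack each dimension's contribution:
  -A: nom -21.000 → Σnom=-21.000; wc +0.210/-0.188 → slack +0.210/-0.188; half-tol=0.199, Σhalf²=0.039601
  +B: nom +24.300 → Σnom=3.300; wc +0.260/-0.260 → slack +0.470/-0.448; half-tol=0.260, Σhalf²=0.107201
  -C: nom -19.100 → Σnom=-15.800; wc +0.230/-0.090 → slack +0.700/-0.538; half-tol=0.160, Σhalf²=0.132801
  -D: nom -11.610 → Σnom=-27.410; wc +0.142/-0.142 → slack +0.842/-0.680; half-tol=0.142, Σhalf²=0.152965
  +E: nom +7.600 → Σnom=-19.810; wc +0.270/-0.339 → slack +1.112/-1.019; half-tol=0.304, Σhalf²=0.245685
Nominal = -19.810. Worst-case = [-19.810 - 1.019, -19.810 + 1.112] = [-20.829, -18.698]. RSS = √0.245685 = 0.496.

nominal=-19.810 wc=[-20.829,-18.698] rss=0.496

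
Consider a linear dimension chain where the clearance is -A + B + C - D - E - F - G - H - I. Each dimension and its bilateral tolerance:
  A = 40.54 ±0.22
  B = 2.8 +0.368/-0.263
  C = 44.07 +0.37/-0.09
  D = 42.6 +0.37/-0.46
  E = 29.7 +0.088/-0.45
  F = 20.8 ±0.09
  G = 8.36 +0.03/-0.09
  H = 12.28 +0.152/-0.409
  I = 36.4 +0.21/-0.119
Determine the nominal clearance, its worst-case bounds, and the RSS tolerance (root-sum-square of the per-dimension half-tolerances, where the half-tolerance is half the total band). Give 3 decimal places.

Stack each dimension's contribution:
  -A: nom -40.540 → Σnom=-40.540; wc +0.220/-0.220 → slack +0.220/-0.220; half-tol=0.220, Σhalf²=0.048400
  +B: nom +2.800 → Σnom=-37.740; wc +0.368/-0.263 → slack +0.588/-0.483; half-tol=0.316, Σhalf²=0.147940
  +C: nom +44.070 → Σnom=6.330; wc +0.370/-0.090 → slack +0.958/-0.573; half-tol=0.230, Σhalf²=0.200840
  -D: nom -42.600 → Σnom=-36.270; wc +0.460/-0.370 → slack +1.418/-0.943; half-tol=0.415, Σhalf²=0.373065
  -E: nom -29.700 → Σnom=-65.970; wc +0.450/-0.088 → slack +1.868/-1.031; half-tol=0.269, Σhalf²=0.445426
  -F: nom -20.800 → Σnom=-86.770; wc +0.090/-0.090 → slack +1.958/-1.121; half-tol=0.090, Σhalf²=0.453526
  -G: nom -8.360 → Σnom=-95.130; wc +0.090/-0.030 → slack +2.048/-1.151; half-tol=0.060, Σhalf²=0.457126
  -H: nom -12.280 → Σnom=-107.410; wc +0.409/-0.152 → slack +2.457/-1.303; half-tol=0.280, Σhalf²=0.535806
  -I: nom -36.400 → Σnom=-143.810; wc +0.119/-0.210 → slack +2.576/-1.513; half-tol=0.164, Σhalf²=0.562867
Nominal = -143.810. Worst-case = [-143.810 - 1.513, -143.810 + 2.576] = [-145.323, -141.234]. RSS = √0.562867 = 0.750.

nominal=-143.810 wc=[-145.323,-141.234] rss=0.750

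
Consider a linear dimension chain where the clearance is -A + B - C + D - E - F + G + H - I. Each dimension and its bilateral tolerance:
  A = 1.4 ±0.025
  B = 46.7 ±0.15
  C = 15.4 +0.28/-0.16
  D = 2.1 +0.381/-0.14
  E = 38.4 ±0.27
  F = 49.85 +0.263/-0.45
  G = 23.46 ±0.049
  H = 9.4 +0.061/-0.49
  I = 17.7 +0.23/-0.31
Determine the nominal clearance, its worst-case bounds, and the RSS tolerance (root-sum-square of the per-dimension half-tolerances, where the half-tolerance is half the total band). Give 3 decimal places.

nominal=-41.090 wc=[-42.987,-39.234] rss=0.700

Stack each dimension's contribution:
  -A: nom -1.400 → Σnom=-1.400; wc +0.025/-0.025 → slack +0.025/-0.025; half-tol=0.025, Σhalf²=0.000625
  +B: nom +46.700 → Σnom=45.300; wc +0.150/-0.150 → slack +0.175/-0.175; half-tol=0.150, Σhalf²=0.023125
  -C: nom -15.400 → Σnom=29.900; wc +0.160/-0.280 → slack +0.335/-0.455; half-tol=0.220, Σhalf²=0.071525
  +D: nom +2.100 → Σnom=32.000; wc +0.381/-0.140 → slack +0.716/-0.595; half-tol=0.261, Σhalf²=0.139385
  -E: nom -38.400 → Σnom=-6.400; wc +0.270/-0.270 → slack +0.986/-0.865; half-tol=0.270, Σhalf²=0.212285
  -F: nom -49.850 → Σnom=-56.250; wc +0.450/-0.263 → slack +1.436/-1.128; half-tol=0.357, Σhalf²=0.339378
  +G: nom +23.460 → Σnom=-32.790; wc +0.049/-0.049 → slack +1.485/-1.177; half-tol=0.049, Σhalf²=0.341779
  +H: nom +9.400 → Σnom=-23.390; wc +0.061/-0.490 → slack +1.546/-1.667; half-tol=0.275, Σhalf²=0.417679
  -I: nom -17.700 → Σnom=-41.090; wc +0.310/-0.230 → slack +1.856/-1.897; half-tol=0.270, Σhalf²=0.490579
Nominal = -41.090. Worst-case = [-41.090 - 1.897, -41.090 + 1.856] = [-42.987, -39.234]. RSS = √0.490579 = 0.700.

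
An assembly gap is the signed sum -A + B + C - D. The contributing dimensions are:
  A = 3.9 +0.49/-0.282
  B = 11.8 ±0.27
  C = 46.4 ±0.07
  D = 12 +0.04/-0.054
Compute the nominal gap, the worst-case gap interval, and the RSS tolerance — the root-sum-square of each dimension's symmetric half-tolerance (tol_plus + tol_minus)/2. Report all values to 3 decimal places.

Stack each dimension's contribution:
  -A: nom -3.900 → Σnom=-3.900; wc +0.282/-0.490 → slack +0.282/-0.490; half-tol=0.386, Σhalf²=0.148996
  +B: nom +11.800 → Σnom=7.900; wc +0.270/-0.270 → slack +0.552/-0.760; half-tol=0.270, Σhalf²=0.221896
  +C: nom +46.400 → Σnom=54.300; wc +0.070/-0.070 → slack +0.622/-0.830; half-tol=0.070, Σhalf²=0.226796
  -D: nom -12.000 → Σnom=42.300; wc +0.054/-0.040 → slack +0.676/-0.870; half-tol=0.047, Σhalf²=0.229005
Nominal = 42.300. Worst-case = [42.300 - 0.870, 42.300 + 0.676] = [41.430, 42.976]. RSS = √0.229005 = 0.479.

nominal=42.300 wc=[41.430,42.976] rss=0.479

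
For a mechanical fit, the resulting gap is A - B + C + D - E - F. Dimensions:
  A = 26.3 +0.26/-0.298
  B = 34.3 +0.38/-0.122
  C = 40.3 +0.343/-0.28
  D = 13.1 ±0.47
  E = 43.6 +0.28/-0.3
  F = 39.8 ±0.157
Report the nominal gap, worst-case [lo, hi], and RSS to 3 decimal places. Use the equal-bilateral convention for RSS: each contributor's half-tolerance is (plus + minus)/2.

Stack each dimension's contribution:
  +A: nom +26.300 → Σnom=26.300; wc +0.260/-0.298 → slack +0.260/-0.298; half-tol=0.279, Σhalf²=0.077841
  -B: nom -34.300 → Σnom=-8.000; wc +0.122/-0.380 → slack +0.382/-0.678; half-tol=0.251, Σhalf²=0.140842
  +C: nom +40.300 → Σnom=32.300; wc +0.343/-0.280 → slack +0.725/-0.958; half-tol=0.311, Σhalf²=0.237874
  +D: nom +13.100 → Σnom=45.400; wc +0.470/-0.470 → slack +1.195/-1.428; half-tol=0.470, Σhalf²=0.458774
  -E: nom -43.600 → Σnom=1.800; wc +0.300/-0.280 → slack +1.495/-1.708; half-tol=0.290, Σhalf²=0.542874
  -F: nom -39.800 → Σnom=-38.000; wc +0.157/-0.157 → slack +1.652/-1.865; half-tol=0.157, Σhalf²=0.567523
Nominal = -38.000. Worst-case = [-38.000 - 1.865, -38.000 + 1.652] = [-39.865, -36.348]. RSS = √0.567523 = 0.753.

nominal=-38.000 wc=[-39.865,-36.348] rss=0.753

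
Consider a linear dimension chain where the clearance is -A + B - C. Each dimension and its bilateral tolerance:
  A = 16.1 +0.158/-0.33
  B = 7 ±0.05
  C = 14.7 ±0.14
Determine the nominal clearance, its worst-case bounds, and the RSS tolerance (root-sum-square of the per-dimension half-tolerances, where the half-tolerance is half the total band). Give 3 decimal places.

Stack each dimension's contribution:
  -A: nom -16.100 → Σnom=-16.100; wc +0.330/-0.158 → slack +0.330/-0.158; half-tol=0.244, Σhalf²=0.059536
  +B: nom +7.000 → Σnom=-9.100; wc +0.050/-0.050 → slack +0.380/-0.208; half-tol=0.050, Σhalf²=0.062036
  -C: nom -14.700 → Σnom=-23.800; wc +0.140/-0.140 → slack +0.520/-0.348; half-tol=0.140, Σhalf²=0.081636
Nominal = -23.800. Worst-case = [-23.800 - 0.348, -23.800 + 0.520] = [-24.148, -23.280]. RSS = √0.081636 = 0.286.

nominal=-23.800 wc=[-24.148,-23.280] rss=0.286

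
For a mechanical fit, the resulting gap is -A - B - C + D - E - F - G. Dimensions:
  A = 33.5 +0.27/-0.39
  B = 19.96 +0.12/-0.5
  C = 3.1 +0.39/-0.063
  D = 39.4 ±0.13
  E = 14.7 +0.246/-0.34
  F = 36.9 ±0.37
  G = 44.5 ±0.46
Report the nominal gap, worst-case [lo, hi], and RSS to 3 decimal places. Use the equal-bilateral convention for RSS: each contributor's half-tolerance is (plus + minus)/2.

Stack each dimension's contribution:
  -A: nom -33.500 → Σnom=-33.500; wc +0.390/-0.270 → slack +0.390/-0.270; half-tol=0.330, Σhalf²=0.108900
  -B: nom -19.960 → Σnom=-53.460; wc +0.500/-0.120 → slack +0.890/-0.390; half-tol=0.310, Σhalf²=0.205000
  -C: nom -3.100 → Σnom=-56.560; wc +0.063/-0.390 → slack +0.953/-0.780; half-tol=0.227, Σhalf²=0.256302
  +D: nom +39.400 → Σnom=-17.160; wc +0.130/-0.130 → slack +1.083/-0.910; half-tol=0.130, Σhalf²=0.273202
  -E: nom -14.700 → Σnom=-31.860; wc +0.340/-0.246 → slack +1.423/-1.156; half-tol=0.293, Σhalf²=0.359051
  -F: nom -36.900 → Σnom=-68.760; wc +0.370/-0.370 → slack +1.793/-1.526; half-tol=0.370, Σhalf²=0.495951
  -G: nom -44.500 → Σnom=-113.260; wc +0.460/-0.460 → slack +2.253/-1.986; half-tol=0.460, Σhalf²=0.707551
Nominal = -113.260. Worst-case = [-113.260 - 1.986, -113.260 + 2.253] = [-115.246, -111.007]. RSS = √0.707551 = 0.841.

nominal=-113.260 wc=[-115.246,-111.007] rss=0.841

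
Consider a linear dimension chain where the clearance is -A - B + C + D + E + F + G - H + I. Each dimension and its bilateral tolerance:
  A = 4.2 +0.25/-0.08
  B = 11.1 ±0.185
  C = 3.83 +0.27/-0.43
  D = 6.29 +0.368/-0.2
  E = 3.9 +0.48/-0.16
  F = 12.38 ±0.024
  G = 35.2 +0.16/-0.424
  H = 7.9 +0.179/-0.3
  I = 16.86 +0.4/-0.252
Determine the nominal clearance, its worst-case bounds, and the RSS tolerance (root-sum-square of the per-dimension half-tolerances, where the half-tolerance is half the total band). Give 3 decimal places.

Stack each dimension's contribution:
  -A: nom -4.200 → Σnom=-4.200; wc +0.080/-0.250 → slack +0.080/-0.250; half-tol=0.165, Σhalf²=0.027225
  -B: nom -11.100 → Σnom=-15.300; wc +0.185/-0.185 → slack +0.265/-0.435; half-tol=0.185, Σhalf²=0.061450
  +C: nom +3.830 → Σnom=-11.470; wc +0.270/-0.430 → slack +0.535/-0.865; half-tol=0.350, Σhalf²=0.183950
  +D: nom +6.290 → Σnom=-5.180; wc +0.368/-0.200 → slack +0.903/-1.065; half-tol=0.284, Σhalf²=0.264606
  +E: nom +3.900 → Σnom=-1.280; wc +0.480/-0.160 → slack +1.383/-1.225; half-tol=0.320, Σhalf²=0.367006
  +F: nom +12.380 → Σnom=11.100; wc +0.024/-0.024 → slack +1.407/-1.249; half-tol=0.024, Σhalf²=0.367582
  +G: nom +35.200 → Σnom=46.300; wc +0.160/-0.424 → slack +1.567/-1.673; half-tol=0.292, Σhalf²=0.452846
  -H: nom -7.900 → Σnom=38.400; wc +0.300/-0.179 → slack +1.867/-1.852; half-tol=0.239, Σhalf²=0.510206
  +I: nom +16.860 → Σnom=55.260; wc +0.400/-0.252 → slack +2.267/-2.104; half-tol=0.326, Σhalf²=0.616482
Nominal = 55.260. Worst-case = [55.260 - 2.104, 55.260 + 2.267] = [53.156, 57.527]. RSS = √0.616482 = 0.785.

nominal=55.260 wc=[53.156,57.527] rss=0.785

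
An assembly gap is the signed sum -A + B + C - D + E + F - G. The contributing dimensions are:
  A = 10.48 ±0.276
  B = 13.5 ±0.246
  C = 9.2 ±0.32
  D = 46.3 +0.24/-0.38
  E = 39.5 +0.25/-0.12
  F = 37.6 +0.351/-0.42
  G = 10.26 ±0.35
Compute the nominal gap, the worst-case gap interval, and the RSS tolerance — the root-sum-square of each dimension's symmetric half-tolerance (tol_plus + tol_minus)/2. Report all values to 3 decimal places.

nominal=32.760 wc=[30.788,34.933] rss=0.800

Stack each dimension's contribution:
  -A: nom -10.480 → Σnom=-10.480; wc +0.276/-0.276 → slack +0.276/-0.276; half-tol=0.276, Σhalf²=0.076176
  +B: nom +13.500 → Σnom=3.020; wc +0.246/-0.246 → slack +0.522/-0.522; half-tol=0.246, Σhalf²=0.136692
  +C: nom +9.200 → Σnom=12.220; wc +0.320/-0.320 → slack +0.842/-0.842; half-tol=0.320, Σhalf²=0.239092
  -D: nom -46.300 → Σnom=-34.080; wc +0.380/-0.240 → slack +1.222/-1.082; half-tol=0.310, Σhalf²=0.335192
  +E: nom +39.500 → Σnom=5.420; wc +0.250/-0.120 → slack +1.472/-1.202; half-tol=0.185, Σhalf²=0.369417
  +F: nom +37.600 → Σnom=43.020; wc +0.351/-0.420 → slack +1.823/-1.622; half-tol=0.385, Σhalf²=0.518027
  -G: nom -10.260 → Σnom=32.760; wc +0.350/-0.350 → slack +2.173/-1.972; half-tol=0.350, Σhalf²=0.640527
Nominal = 32.760. Worst-case = [32.760 - 1.972, 32.760 + 2.173] = [30.788, 34.933]. RSS = √0.640527 = 0.800.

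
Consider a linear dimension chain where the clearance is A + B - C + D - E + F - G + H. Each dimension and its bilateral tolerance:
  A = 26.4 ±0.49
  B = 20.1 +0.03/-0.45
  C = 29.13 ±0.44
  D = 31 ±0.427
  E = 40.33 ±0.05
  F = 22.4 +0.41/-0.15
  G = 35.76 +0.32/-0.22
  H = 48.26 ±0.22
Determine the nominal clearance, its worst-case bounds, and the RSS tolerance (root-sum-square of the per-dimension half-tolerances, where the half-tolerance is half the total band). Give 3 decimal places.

Stack each dimension's contribution:
  +A: nom +26.400 → Σnom=26.400; wc +0.490/-0.490 → slack +0.490/-0.490; half-tol=0.490, Σhalf²=0.240100
  +B: nom +20.100 → Σnom=46.500; wc +0.030/-0.450 → slack +0.520/-0.940; half-tol=0.240, Σhalf²=0.297700
  -C: nom -29.130 → Σnom=17.370; wc +0.440/-0.440 → slack +0.960/-1.380; half-tol=0.440, Σhalf²=0.491300
  +D: nom +31.000 → Σnom=48.370; wc +0.427/-0.427 → slack +1.387/-1.807; half-tol=0.427, Σhalf²=0.673629
  -E: nom -40.330 → Σnom=8.040; wc +0.050/-0.050 → slack +1.437/-1.857; half-tol=0.050, Σhalf²=0.676129
  +F: nom +22.400 → Σnom=30.440; wc +0.410/-0.150 → slack +1.847/-2.007; half-tol=0.280, Σhalf²=0.754529
  -G: nom -35.760 → Σnom=-5.320; wc +0.220/-0.320 → slack +2.067/-2.327; half-tol=0.270, Σhalf²=0.827429
  +H: nom +48.260 → Σnom=42.940; wc +0.220/-0.220 → slack +2.287/-2.547; half-tol=0.220, Σhalf²=0.875829
Nominal = 42.940. Worst-case = [42.940 - 2.547, 42.940 + 2.287] = [40.393, 45.227]. RSS = √0.875829 = 0.936.

nominal=42.940 wc=[40.393,45.227] rss=0.936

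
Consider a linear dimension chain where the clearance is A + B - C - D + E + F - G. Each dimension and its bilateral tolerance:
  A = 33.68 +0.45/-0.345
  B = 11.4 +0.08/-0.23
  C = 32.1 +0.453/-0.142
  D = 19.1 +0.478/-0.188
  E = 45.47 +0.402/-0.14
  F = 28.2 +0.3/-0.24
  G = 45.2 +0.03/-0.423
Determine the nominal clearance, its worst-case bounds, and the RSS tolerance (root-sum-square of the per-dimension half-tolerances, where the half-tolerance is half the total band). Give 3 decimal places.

Stack each dimension's contribution:
  +A: nom +33.680 → Σnom=33.680; wc +0.450/-0.345 → slack +0.450/-0.345; half-tol=0.397, Σhalf²=0.158006
  +B: nom +11.400 → Σnom=45.080; wc +0.080/-0.230 → slack +0.530/-0.575; half-tol=0.155, Σhalf²=0.182031
  -C: nom -32.100 → Σnom=12.980; wc +0.142/-0.453 → slack +0.672/-1.028; half-tol=0.297, Σhalf²=0.270537
  -D: nom -19.100 → Σnom=-6.120; wc +0.188/-0.478 → slack +0.860/-1.506; half-tol=0.333, Σhalf²=0.381426
  +E: nom +45.470 → Σnom=39.350; wc +0.402/-0.140 → slack +1.262/-1.646; half-tol=0.271, Σhalf²=0.454867
  +F: nom +28.200 → Σnom=67.550; wc +0.300/-0.240 → slack +1.562/-1.886; half-tol=0.270, Σhalf²=0.527767
  -G: nom -45.200 → Σnom=22.350; wc +0.423/-0.030 → slack +1.985/-1.916; half-tol=0.226, Σhalf²=0.579070
Nominal = 22.350. Worst-case = [22.350 - 1.916, 22.350 + 1.985] = [20.434, 24.335]. RSS = √0.579070 = 0.761.

nominal=22.350 wc=[20.434,24.335] rss=0.761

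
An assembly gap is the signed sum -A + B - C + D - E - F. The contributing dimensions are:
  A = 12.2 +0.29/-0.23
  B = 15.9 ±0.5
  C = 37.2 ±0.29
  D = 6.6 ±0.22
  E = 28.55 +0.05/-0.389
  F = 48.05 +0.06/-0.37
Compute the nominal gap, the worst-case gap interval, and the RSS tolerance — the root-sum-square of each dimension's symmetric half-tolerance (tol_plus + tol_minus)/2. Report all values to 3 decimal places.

Stack each dimension's contribution:
  -A: nom -12.200 → Σnom=-12.200; wc +0.230/-0.290 → slack +0.230/-0.290; half-tol=0.260, Σhalf²=0.067600
  +B: nom +15.900 → Σnom=3.700; wc +0.500/-0.500 → slack +0.730/-0.790; half-tol=0.500, Σhalf²=0.317600
  -C: nom -37.200 → Σnom=-33.500; wc +0.290/-0.290 → slack +1.020/-1.080; half-tol=0.290, Σhalf²=0.401700
  +D: nom +6.600 → Σnom=-26.900; wc +0.220/-0.220 → slack +1.240/-1.300; half-tol=0.220, Σhalf²=0.450100
  -E: nom -28.550 → Σnom=-55.450; wc +0.389/-0.050 → slack +1.629/-1.350; half-tol=0.220, Σhalf²=0.498280
  -F: nom -48.050 → Σnom=-103.500; wc +0.370/-0.060 → slack +1.999/-1.410; half-tol=0.215, Σhalf²=0.544505
Nominal = -103.500. Worst-case = [-103.500 - 1.410, -103.500 + 1.999] = [-104.910, -101.501]. RSS = √0.544505 = 0.738.

nominal=-103.500 wc=[-104.910,-101.501] rss=0.738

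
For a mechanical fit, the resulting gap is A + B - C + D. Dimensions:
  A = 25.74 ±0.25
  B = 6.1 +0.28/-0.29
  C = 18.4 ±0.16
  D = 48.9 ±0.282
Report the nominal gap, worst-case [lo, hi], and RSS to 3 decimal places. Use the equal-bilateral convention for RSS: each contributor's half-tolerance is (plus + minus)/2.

Stack each dimension's contribution:
  +A: nom +25.740 → Σnom=25.740; wc +0.250/-0.250 → slack +0.250/-0.250; half-tol=0.250, Σhalf²=0.062500
  +B: nom +6.100 → Σnom=31.840; wc +0.280/-0.290 → slack +0.530/-0.540; half-tol=0.285, Σhalf²=0.143725
  -C: nom -18.400 → Σnom=13.440; wc +0.160/-0.160 → slack +0.690/-0.700; half-tol=0.160, Σhalf²=0.169325
  +D: nom +48.900 → Σnom=62.340; wc +0.282/-0.282 → slack +0.972/-0.982; half-tol=0.282, Σhalf²=0.248849
Nominal = 62.340. Worst-case = [62.340 - 0.982, 62.340 + 0.972] = [61.358, 63.312]. RSS = √0.248849 = 0.499.

nominal=62.340 wc=[61.358,63.312] rss=0.499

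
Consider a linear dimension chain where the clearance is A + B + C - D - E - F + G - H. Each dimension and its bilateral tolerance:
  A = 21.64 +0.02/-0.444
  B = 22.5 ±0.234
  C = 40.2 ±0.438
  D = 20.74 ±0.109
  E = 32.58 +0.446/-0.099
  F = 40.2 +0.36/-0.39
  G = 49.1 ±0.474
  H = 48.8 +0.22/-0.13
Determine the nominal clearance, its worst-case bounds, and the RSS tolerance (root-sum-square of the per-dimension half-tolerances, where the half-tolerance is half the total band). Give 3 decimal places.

Stack each dimension's contribution:
  +A: nom +21.640 → Σnom=21.640; wc +0.020/-0.444 → slack +0.020/-0.444; half-tol=0.232, Σhalf²=0.053824
  +B: nom +22.500 → Σnom=44.140; wc +0.234/-0.234 → slack +0.254/-0.678; half-tol=0.234, Σhalf²=0.108580
  +C: nom +40.200 → Σnom=84.340; wc +0.438/-0.438 → slack +0.692/-1.116; half-tol=0.438, Σhalf²=0.300424
  -D: nom -20.740 → Σnom=63.600; wc +0.109/-0.109 → slack +0.801/-1.225; half-tol=0.109, Σhalf²=0.312305
  -E: nom -32.580 → Σnom=31.020; wc +0.099/-0.446 → slack +0.900/-1.671; half-tol=0.273, Σhalf²=0.386561
  -F: nom -40.200 → Σnom=-9.180; wc +0.390/-0.360 → slack +1.290/-2.031; half-tol=0.375, Σhalf²=0.527186
  +G: nom +49.100 → Σnom=39.920; wc +0.474/-0.474 → slack +1.764/-2.505; half-tol=0.474, Σhalf²=0.751862
  -H: nom -48.800 → Σnom=-8.880; wc +0.130/-0.220 → slack +1.894/-2.725; half-tol=0.175, Σhalf²=0.782487
Nominal = -8.880. Worst-case = [-8.880 - 2.725, -8.880 + 1.894] = [-11.605, -6.986]. RSS = √0.782487 = 0.885.

nominal=-8.880 wc=[-11.605,-6.986] rss=0.885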